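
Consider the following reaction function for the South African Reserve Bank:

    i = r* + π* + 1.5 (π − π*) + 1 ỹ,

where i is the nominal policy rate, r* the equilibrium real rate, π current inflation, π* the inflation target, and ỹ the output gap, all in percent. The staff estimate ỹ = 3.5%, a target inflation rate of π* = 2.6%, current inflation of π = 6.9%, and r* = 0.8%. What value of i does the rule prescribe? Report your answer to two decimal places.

i = 0.8 + 2.6 + 1.5 × (6.9 − 2.6) + 1 × 3.5
   = 0.8 + 2.6 + 6.45 + 3.5 = 13.35

13.35%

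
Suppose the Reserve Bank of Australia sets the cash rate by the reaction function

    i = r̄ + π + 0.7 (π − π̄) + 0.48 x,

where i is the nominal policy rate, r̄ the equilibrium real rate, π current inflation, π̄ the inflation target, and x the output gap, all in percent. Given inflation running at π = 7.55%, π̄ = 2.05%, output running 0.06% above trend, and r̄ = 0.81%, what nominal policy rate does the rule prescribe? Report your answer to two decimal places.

Output 0.06% above potential → x = 0.06.
i = 0.81 + 7.55 + 0.7 × (7.55 − 2.05) + 0.48 × 0.06
   = 0.81 + 7.55 + 3.85 + 0.0288 = 12.24

12.24%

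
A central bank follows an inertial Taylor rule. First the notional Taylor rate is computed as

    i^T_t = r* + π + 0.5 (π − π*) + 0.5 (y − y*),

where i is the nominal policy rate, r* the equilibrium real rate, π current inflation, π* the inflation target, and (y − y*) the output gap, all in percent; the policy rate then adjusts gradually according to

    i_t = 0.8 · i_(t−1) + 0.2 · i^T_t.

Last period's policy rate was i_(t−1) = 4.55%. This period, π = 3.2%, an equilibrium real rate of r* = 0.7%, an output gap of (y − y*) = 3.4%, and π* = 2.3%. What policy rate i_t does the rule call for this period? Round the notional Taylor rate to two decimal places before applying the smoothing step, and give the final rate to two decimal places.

4.85%

i^T_t = 0.7 + 3.2 + 0.5 × (3.2 − 2.3) + 0.5 × 3.4
   = 0.7 + 3.2 + 0.45 + 1.7 = 6.05
i_t = 0.8 × 4.55 + 0.2 × 6.05 = 3.64 + 1.21 = 4.85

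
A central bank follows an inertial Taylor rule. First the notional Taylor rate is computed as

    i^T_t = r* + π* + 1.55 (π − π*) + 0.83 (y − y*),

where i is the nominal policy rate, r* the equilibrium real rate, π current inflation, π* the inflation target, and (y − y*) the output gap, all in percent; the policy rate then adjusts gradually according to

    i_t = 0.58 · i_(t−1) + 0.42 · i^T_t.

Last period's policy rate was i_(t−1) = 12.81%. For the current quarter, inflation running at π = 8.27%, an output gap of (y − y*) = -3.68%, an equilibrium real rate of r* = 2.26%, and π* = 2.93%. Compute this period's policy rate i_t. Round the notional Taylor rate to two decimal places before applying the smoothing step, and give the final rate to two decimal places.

11.80%

i^T_t = 2.26 + 2.93 + 1.55 × (8.27 − 2.93) + 0.83 × (-3.68)
   = 2.26 + 2.93 + 8.277 − 3.0544 = 10.41
i_t = 0.58 × 12.81 + 0.42 × 10.41 = 7.4298 + 4.3722 = 11.80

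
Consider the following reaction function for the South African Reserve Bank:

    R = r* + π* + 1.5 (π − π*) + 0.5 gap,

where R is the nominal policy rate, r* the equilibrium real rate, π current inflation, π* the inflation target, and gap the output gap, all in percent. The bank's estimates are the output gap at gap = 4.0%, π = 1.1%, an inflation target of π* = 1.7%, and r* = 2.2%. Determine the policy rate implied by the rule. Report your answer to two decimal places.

R = 2.2 + 1.7 + 1.5 × (1.1 − 1.7) + 0.5 × 4.0
   = 2.2 + 1.7 − 0.9 + 2 = 5.00

5.00%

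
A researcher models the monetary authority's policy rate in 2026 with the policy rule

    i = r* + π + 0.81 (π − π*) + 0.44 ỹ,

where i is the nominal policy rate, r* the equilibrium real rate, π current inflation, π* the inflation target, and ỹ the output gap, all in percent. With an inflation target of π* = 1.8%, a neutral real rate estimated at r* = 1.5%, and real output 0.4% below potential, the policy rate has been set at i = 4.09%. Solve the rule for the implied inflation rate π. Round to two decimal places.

2.33%

Output 0.4% below potential → ỹ = -0.4.
Collecting π: i = r* + (1 + 0.81) π − 0.81 π* + 0.44 ỹ
1.81 π = 4.09 − 1.5 + 0.81 × 1.8 − 0.44 × (-0.4) = 4.224
π = 4.224 / 1.81 = 2.33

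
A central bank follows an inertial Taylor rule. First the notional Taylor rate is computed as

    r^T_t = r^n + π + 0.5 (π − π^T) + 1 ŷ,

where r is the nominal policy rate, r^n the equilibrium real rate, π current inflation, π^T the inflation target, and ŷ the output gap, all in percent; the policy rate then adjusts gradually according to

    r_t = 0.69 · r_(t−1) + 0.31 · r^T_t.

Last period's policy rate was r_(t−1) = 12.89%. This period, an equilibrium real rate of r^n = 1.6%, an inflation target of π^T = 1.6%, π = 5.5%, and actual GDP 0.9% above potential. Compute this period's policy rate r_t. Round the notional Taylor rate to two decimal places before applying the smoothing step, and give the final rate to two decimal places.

Output 0.9% above potential → ŷ = 0.9.
r^T_t = 1.6 + 5.5 + 0.5 × (5.5 − 1.6) + 1 × 0.9
   = 1.6 + 5.5 + 1.95 + 0.9 = 9.95
r_t = 0.69 × 12.89 + 0.31 × 9.95 = 8.8941 + 3.0845 = 11.98

11.98%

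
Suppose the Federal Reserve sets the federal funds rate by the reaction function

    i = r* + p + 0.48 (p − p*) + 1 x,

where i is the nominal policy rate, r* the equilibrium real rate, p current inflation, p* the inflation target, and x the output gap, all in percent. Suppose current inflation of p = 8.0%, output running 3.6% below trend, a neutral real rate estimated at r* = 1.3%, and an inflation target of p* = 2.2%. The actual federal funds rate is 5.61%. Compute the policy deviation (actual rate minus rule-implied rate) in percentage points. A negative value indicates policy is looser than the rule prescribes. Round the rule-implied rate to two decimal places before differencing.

Output 3.6% below potential → x = -3.6.
i = 1.3 + 8.0 + 0.48 × (8.0 − 2.2) + 1 × (-3.6)
   = 1.3 + 8 + 2.784 − 3.6 = 8.48
Deviation = 5.61 − 8.48 = -2.87 pp.

-2.87 pp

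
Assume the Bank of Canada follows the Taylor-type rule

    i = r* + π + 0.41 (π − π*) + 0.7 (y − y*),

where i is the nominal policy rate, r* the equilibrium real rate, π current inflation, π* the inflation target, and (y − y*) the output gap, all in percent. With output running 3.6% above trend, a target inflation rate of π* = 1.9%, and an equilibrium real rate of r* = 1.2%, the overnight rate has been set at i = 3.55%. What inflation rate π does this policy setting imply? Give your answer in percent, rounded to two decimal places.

0.43%

Output 3.6% above potential → (y − y*) = 3.6.
Collecting π: i = r* + (1 + 0.41) π − 0.41 π* + 0.7 (y − y*)
1.41 π = 3.55 − 1.2 + 0.41 × 1.9 − 0.7 × 3.6 = 0.609
π = 0.609 / 1.41 = 0.43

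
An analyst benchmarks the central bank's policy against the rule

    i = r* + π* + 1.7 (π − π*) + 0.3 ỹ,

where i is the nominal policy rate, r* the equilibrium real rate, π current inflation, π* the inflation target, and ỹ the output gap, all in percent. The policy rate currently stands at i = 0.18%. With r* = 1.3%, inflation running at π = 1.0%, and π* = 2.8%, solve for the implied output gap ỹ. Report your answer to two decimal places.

-2.87%

0.3 ỹ = 0.18 − 1.3 − 2.8 − 1.7 × (1.0 − 2.8) = -0.86
ỹ = -0.86 / 0.3 = -2.87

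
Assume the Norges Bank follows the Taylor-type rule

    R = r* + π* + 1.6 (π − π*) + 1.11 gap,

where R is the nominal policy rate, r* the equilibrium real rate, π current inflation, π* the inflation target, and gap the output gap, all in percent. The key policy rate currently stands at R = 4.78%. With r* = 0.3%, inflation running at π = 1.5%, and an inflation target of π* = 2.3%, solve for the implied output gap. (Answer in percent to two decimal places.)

1.11 gap = 4.78 − 0.3 − 2.3 − 1.6 × (1.5 − 2.3) = 3.46
gap = 3.46 / 1.11 = 3.12

3.12%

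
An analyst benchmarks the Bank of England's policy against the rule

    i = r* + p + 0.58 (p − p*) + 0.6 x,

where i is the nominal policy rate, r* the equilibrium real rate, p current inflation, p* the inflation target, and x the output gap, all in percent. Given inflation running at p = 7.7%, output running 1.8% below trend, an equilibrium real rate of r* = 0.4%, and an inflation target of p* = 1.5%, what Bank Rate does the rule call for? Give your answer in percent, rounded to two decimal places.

Output 1.8% below potential → x = -1.8.
i = 0.4 + 7.7 + 0.58 × (7.7 − 1.5) + 0.6 × (-1.8)
   = 0.4 + 7.7 + 3.596 − 1.08 = 10.62

10.62%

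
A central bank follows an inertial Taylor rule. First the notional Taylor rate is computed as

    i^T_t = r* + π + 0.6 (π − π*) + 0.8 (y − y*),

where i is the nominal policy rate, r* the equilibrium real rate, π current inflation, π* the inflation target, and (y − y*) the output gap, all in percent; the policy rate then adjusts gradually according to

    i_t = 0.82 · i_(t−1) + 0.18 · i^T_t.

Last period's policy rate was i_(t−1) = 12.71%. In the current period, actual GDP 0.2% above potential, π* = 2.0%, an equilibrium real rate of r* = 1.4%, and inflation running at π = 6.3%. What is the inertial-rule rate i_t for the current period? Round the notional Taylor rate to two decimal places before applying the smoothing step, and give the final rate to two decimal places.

Output 0.2% above potential → (y − y*) = 0.2.
i^T_t = 1.4 + 6.3 + 0.6 × (6.3 − 2.0) + 0.8 × 0.2
   = 1.4 + 6.3 + 2.58 + 0.16 = 10.44
i_t = 0.82 × 12.71 + 0.18 × 10.44 = 10.4222 + 1.8792 = 12.30

12.30%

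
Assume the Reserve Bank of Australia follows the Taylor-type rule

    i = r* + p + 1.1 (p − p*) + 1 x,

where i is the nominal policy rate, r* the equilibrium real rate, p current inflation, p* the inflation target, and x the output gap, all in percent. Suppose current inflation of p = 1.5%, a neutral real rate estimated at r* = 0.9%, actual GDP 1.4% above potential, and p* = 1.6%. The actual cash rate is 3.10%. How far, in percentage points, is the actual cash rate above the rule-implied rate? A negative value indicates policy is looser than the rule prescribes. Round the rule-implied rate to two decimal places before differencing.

Output 1.4% above potential → x = 1.4.
i = 0.9 + 1.5 + 1.1 × (1.5 − 1.6) + 1 × 1.4
   = 0.9 + 1.5 − 0.11 + 1.4 = 3.69
Deviation = 3.10 − 3.69 = -0.59 pp.

-0.59 pp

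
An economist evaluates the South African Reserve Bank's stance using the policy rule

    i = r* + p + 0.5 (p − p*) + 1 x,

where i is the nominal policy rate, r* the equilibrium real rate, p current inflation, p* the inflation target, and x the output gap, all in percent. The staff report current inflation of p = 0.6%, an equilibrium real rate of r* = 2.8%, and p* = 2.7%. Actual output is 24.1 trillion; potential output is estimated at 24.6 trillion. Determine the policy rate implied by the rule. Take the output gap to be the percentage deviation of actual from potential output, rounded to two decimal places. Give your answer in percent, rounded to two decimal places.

0.32%

Output gap = 100 × (24.1 − 24.6) / 24.6 = -2.03%.
i = 2.80 + 0.60 + 0.5 × (0.60 − 2.70) + 1 × (-2.03)
   = 2.80 + 0.6 − 1.05 − 2.03 = 0.32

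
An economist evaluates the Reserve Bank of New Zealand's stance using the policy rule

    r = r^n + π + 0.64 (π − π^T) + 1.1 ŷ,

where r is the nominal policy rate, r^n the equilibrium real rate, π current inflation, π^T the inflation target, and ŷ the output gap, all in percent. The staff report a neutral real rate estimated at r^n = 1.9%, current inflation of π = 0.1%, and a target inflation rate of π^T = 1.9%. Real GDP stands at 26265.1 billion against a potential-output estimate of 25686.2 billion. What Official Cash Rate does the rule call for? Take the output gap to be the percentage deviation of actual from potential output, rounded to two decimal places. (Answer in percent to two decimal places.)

3.32%

Output gap = 100 × (26265.1 − 25686.2) / 25686.2 = 2.25%.
r = 1.90 + 0.10 + 0.64 × (0.10 − 1.90) + 1.1 × 2.25
   = 1.90 + 0.1 − 1.152 + 2.475 = 3.32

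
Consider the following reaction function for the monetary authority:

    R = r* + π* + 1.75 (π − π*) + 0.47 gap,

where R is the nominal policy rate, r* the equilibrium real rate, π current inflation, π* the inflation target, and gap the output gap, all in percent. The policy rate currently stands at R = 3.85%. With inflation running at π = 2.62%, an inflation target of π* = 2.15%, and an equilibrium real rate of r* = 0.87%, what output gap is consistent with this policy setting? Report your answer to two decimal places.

0.02%

0.47 gap = 3.85 − 0.87 − 2.15 − 1.75 × (2.62 − 2.15) = 0.0075
gap = 0.0075 / 0.47 = 0.02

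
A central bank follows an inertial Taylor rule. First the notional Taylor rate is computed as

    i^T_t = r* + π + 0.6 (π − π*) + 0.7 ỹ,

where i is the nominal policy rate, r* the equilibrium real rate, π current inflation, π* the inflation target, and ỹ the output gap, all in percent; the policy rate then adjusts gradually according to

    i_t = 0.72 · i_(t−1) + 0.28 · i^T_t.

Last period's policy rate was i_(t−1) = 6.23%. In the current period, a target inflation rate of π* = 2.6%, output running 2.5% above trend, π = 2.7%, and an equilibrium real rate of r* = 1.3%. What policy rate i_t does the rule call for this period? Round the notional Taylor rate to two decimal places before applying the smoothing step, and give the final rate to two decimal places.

6.11%

Output 2.5% above potential → ỹ = 2.5.
i^T_t = 1.3 + 2.7 + 0.6 × (2.7 − 2.6) + 0.7 × 2.5
   = 1.3 + 2.7 + 0.06 + 1.75 = 5.81
i_t = 0.72 × 6.23 + 0.28 × 5.81 = 4.4856 + 1.6268 = 6.11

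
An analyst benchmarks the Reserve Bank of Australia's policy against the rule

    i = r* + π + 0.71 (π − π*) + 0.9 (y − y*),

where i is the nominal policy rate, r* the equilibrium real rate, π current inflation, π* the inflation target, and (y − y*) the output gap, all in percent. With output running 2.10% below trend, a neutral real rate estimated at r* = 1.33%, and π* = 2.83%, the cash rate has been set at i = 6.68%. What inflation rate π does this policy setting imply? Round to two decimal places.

5.41%

Output 2.10% below potential → (y − y*) = -2.10.
Collecting π: i = r* + (1 + 0.71) π − 0.71 π* + 0.9 (y − y*)
1.71 π = 6.68 − 1.33 + 0.71 × 2.83 − 0.9 × (-2.10) = 9.2493
π = 9.2493 / 1.71 = 5.41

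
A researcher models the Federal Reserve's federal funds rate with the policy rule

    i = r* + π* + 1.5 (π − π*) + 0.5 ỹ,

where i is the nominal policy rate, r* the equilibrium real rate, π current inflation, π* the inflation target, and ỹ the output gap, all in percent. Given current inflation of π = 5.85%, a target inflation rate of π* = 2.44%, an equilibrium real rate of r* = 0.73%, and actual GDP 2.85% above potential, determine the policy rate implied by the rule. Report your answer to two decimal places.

Output 2.85% above potential → ỹ = 2.85.
i = 0.73 + 2.44 + 1.5 × (5.85 − 2.44) + 0.5 × 2.85
   = 0.73 + 2.44 + 5.115 + 1.425 = 9.71

9.71%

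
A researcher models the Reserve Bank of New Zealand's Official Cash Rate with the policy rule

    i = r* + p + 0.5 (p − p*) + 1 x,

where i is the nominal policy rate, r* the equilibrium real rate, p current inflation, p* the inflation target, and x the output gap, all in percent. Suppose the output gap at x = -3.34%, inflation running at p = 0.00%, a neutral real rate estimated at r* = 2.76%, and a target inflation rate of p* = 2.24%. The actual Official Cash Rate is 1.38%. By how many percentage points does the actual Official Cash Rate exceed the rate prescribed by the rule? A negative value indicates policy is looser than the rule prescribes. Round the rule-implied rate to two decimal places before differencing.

i = 2.76 + 0.00 + 0.5 × (0.00 − 2.24) + 1 × (-3.34)
   = 2.76 + 0 − 1.12 − 3.34 = -1.70
Deviation = 1.38 − (-1.70) = 3.08 pp.

3.08 pp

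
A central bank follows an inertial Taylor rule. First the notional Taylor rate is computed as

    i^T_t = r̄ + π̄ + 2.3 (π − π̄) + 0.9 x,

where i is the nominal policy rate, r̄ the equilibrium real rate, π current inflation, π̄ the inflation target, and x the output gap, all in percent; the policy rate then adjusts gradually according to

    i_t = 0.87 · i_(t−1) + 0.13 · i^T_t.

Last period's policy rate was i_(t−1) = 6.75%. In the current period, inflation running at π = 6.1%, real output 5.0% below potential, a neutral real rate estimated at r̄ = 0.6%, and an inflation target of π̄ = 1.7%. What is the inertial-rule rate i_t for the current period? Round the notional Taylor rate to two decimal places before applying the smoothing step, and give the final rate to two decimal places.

6.90%

Output 5.0% below potential → x = -5.0.
i^T_t = 0.6 + 1.7 + 2.3 × (6.1 − 1.7) + 0.9 × (-5.0)
   = 0.6 + 1.7 + 10.12 − 4.5 = 7.92
i_t = 0.87 × 6.75 + 0.13 × 7.92 = 5.8725 + 1.0296 = 6.90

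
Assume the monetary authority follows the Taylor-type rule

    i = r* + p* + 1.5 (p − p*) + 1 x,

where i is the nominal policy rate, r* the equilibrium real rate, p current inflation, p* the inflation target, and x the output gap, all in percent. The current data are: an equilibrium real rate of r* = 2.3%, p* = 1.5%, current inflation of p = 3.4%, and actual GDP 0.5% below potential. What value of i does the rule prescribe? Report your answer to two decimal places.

6.15%

Output 0.5% below potential → x = -0.5.
i = 2.3 + 1.5 + 1.5 × (3.4 − 1.5) + 1 × (-0.5)
   = 2.3 + 1.5 + 2.85 − 0.5 = 6.15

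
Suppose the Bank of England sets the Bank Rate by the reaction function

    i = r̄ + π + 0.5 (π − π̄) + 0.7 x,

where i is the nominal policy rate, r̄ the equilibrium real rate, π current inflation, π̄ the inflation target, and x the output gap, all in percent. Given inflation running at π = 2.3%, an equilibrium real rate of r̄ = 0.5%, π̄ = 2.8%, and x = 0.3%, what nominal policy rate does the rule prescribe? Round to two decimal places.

i = 0.5 + 2.3 + 0.5 × (2.3 − 2.8) + 0.7 × 0.3
   = 0.5 + 2.3 − 0.25 + 0.21 = 2.76

2.76%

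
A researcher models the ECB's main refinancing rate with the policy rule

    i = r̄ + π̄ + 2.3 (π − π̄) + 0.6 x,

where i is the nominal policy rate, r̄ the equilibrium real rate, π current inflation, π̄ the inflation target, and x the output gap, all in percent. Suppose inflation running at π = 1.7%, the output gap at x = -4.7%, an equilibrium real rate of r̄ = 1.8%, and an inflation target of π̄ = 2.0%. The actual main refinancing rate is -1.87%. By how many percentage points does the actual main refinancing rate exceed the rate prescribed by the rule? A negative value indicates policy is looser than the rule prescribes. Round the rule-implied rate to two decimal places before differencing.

-2.16 pp

i = 1.8 + 2.0 + 2.3 × (1.7 − 2.0) + 0.6 × (-4.7)
   = 1.8 + 2 − 0.69 − 2.82 = 0.29
Deviation = -1.87 − 0.29 = -2.16 pp.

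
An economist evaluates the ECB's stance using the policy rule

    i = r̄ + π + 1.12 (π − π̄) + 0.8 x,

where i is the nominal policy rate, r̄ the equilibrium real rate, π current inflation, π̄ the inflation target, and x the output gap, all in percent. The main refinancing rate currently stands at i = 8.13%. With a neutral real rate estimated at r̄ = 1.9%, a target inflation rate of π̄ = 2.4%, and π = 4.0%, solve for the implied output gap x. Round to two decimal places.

0.55%

0.8 x = 8.13 − 1.9 − 4.0 − 1.12 × (4.0 − 2.4) = 0.438
x = 0.438 / 0.8 = 0.55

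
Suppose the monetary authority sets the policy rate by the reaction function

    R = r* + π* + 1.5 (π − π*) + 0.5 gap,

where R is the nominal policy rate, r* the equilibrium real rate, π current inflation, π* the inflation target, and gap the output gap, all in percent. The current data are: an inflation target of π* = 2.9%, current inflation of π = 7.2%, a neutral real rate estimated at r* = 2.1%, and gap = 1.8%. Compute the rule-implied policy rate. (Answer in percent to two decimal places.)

12.35%

R = 2.1 + 2.9 + 1.5 × (7.2 − 2.9) + 0.5 × 1.8
   = 2.1 + 2.9 + 6.45 + 0.9 = 12.35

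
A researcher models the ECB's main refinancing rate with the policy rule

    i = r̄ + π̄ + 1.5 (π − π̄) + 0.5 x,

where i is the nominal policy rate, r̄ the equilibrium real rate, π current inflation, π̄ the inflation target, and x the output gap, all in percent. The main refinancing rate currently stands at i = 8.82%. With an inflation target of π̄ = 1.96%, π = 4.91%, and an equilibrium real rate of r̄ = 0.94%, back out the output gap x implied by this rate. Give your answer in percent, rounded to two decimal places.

2.99%

0.5 x = 8.82 − 0.94 − 1.96 − 1.5 × (4.91 − 1.96) = 1.495
x = 1.495 / 0.5 = 2.99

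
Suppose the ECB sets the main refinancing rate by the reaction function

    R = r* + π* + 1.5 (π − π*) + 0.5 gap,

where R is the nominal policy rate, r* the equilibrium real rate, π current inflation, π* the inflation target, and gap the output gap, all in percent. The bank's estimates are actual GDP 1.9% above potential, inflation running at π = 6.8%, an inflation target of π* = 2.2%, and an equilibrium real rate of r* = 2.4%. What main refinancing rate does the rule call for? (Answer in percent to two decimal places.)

Output 1.9% above potential → gap = 1.9.
R = 2.4 + 2.2 + 1.5 × (6.8 − 2.2) + 0.5 × 1.9
   = 2.4 + 2.2 + 6.9 + 0.95 = 12.45

12.45%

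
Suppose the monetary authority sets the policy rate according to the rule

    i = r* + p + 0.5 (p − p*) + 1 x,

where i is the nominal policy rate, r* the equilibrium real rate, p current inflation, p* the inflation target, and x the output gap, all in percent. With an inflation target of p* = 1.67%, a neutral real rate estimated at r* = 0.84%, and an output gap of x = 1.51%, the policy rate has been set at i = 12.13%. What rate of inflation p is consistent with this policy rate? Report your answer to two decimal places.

7.08%

Collecting p: i = r* + (1 + 0.5) p − 0.5 p* + 1 x
1.5 p = 12.13 − 0.84 + 0.5 × 1.67 − 1 × 1.51 = 10.615
p = 10.615 / 1.5 = 7.08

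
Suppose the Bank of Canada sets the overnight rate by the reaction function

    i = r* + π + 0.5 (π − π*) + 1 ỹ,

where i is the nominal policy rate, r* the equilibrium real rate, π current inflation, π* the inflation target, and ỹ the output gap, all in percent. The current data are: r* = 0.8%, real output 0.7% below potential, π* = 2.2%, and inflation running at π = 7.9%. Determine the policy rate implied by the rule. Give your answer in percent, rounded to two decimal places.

10.85%

Output 0.7% below potential → ỹ = -0.7.
i = 0.8 + 7.9 + 0.5 × (7.9 − 2.2) + 1 × (-0.7)
   = 0.8 + 7.9 + 2.85 − 0.7 = 10.85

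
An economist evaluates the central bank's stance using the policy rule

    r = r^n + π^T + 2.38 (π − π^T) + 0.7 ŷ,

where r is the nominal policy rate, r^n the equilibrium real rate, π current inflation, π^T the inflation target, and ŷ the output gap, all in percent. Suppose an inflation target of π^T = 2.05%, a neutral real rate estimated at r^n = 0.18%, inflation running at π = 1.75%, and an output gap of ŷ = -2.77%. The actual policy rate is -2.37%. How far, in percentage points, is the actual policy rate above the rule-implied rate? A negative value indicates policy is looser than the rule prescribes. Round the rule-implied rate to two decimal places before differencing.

-1.95 pp

r = 0.18 + 2.05 + 2.38 × (1.75 − 2.05) + 0.7 × (-2.77)
   = 0.18 + 2.05 − 0.714 − 1.939 = -0.42
Deviation = -2.37 − (-0.42) = -1.95 pp.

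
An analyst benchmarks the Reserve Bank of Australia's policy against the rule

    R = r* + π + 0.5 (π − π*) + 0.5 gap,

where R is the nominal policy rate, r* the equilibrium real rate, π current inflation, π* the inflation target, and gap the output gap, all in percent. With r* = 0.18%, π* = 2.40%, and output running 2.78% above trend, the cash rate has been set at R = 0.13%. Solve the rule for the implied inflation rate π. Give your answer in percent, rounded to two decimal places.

-0.16%

Output 2.78% above potential → gap = 2.78.
Collecting π: R = r* + (1 + 0.5) π − 0.5 π* + 0.5 gap
1.5 π = 0.13 − 0.18 + 0.5 × 2.40 − 0.5 × 2.78 = -0.24
π = -0.24 / 1.5 = -0.16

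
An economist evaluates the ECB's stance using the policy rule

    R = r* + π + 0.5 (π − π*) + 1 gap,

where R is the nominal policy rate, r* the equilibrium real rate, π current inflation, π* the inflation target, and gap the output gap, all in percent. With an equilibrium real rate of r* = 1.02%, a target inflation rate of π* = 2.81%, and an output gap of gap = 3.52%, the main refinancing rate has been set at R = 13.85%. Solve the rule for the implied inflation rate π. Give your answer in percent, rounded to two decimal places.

7.14%

Collecting π: R = r* + (1 + 0.5) π − 0.5 π* + 1 gap
1.5 π = 13.85 − 1.02 + 0.5 × 2.81 − 1 × 3.52 = 10.715
π = 10.715 / 1.5 = 7.14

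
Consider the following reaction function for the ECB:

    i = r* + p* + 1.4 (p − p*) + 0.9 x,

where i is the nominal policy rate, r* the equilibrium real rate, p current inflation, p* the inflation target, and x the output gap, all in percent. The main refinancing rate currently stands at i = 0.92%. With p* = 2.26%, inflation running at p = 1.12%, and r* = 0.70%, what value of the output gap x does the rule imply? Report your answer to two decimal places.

0.9 x = 0.92 − 0.70 − 2.26 − 1.4 × (1.12 − 2.26) = -0.444
x = -0.444 / 0.9 = -0.49

-0.49%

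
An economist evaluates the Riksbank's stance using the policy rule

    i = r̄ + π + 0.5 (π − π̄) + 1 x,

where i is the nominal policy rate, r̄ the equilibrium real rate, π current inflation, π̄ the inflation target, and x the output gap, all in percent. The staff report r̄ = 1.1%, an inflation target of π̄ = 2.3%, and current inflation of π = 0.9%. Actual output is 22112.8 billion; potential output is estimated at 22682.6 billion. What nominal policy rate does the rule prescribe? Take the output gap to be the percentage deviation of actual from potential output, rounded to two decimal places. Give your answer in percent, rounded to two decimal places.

-1.21%

Output gap = 100 × (22112.8 − 22682.6) / 22682.6 = -2.51%.
i = 1.10 + 0.90 + 0.5 × (0.90 − 2.30) + 1 × (-2.51)
   = 1.10 + 0.9 − 0.7 − 2.51 = -1.21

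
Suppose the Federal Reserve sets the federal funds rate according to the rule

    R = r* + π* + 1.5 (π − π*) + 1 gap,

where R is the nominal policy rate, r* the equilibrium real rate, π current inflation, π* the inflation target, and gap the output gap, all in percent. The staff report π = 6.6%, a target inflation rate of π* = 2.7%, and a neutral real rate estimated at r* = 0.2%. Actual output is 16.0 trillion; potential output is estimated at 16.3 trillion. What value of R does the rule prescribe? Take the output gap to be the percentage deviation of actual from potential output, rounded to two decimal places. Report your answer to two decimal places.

Output gap = 100 × (16.0 − 16.3) / 16.3 = -1.84%.
R = 0.20 + 2.70 + 1.5 × (6.60 − 2.70) + 1 × (-1.84)
   = 0.20 + 2.7 + 5.85 − 1.84 = 6.91

6.91%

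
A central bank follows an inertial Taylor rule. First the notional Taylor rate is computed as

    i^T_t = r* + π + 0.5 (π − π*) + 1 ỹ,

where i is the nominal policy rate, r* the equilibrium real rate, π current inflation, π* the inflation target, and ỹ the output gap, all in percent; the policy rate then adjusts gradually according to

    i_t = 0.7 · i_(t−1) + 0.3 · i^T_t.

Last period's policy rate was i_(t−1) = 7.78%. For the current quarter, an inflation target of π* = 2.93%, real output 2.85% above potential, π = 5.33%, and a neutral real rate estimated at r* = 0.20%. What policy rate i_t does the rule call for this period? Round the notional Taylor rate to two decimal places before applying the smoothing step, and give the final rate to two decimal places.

Output 2.85% above potential → ỹ = 2.85.
i^T_t = 0.20 + 5.33 + 0.5 × (5.33 − 2.93) + 1 × 2.85
   = 0.20 + 5.33 + 1.2 + 2.85 = 9.58
i_t = 0.7 × 7.78 + 0.3 × 9.58 = 5.446 + 2.874 = 8.32

8.32%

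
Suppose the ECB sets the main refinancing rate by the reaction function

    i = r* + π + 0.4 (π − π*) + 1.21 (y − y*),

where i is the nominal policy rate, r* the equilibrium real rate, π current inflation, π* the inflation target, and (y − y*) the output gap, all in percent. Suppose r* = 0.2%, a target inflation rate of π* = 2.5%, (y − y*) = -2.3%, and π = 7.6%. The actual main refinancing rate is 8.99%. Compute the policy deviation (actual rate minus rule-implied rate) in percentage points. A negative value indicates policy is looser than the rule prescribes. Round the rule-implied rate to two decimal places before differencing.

i = 0.2 + 7.6 + 0.4 × (7.6 − 2.5) + 1.21 × (-2.3)
   = 0.2 + 7.6 + 2.04 − 2.783 = 7.06
Deviation = 8.99 − 7.06 = 1.93 pp.

1.93 pp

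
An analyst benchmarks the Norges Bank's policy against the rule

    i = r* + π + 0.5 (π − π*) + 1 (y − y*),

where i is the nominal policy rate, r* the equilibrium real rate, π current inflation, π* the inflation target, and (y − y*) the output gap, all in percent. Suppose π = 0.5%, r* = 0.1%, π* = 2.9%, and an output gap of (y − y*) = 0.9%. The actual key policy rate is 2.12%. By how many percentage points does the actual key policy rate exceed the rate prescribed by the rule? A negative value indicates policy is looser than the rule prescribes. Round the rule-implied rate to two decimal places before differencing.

1.82 pp

i = 0.1 + 0.5 + 0.5 × (0.5 − 2.9) + 1 × 0.9
   = 0.1 + 0.5 − 1.2 + 0.9 = 0.30
Deviation = 2.12 − 0.30 = 1.82 pp.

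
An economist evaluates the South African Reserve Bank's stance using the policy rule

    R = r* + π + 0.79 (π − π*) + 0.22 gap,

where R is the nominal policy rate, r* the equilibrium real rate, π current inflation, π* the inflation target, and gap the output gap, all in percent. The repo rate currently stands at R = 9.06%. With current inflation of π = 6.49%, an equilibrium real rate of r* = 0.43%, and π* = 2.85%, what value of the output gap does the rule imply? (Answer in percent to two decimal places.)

-3.34%

0.22 gap = 9.06 − 0.43 − 6.49 − 0.79 × (6.49 − 2.85) = -0.7356
gap = -0.7356 / 0.22 = -3.34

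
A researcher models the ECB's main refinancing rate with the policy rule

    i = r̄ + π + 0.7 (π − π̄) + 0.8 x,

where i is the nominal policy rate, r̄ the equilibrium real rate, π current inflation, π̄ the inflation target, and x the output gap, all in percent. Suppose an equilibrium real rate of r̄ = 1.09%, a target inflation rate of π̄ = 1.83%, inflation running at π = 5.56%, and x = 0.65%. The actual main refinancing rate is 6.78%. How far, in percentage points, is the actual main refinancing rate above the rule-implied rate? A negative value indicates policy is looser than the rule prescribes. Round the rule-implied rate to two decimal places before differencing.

i = 1.09 + 5.56 + 0.7 × (5.56 − 1.83) + 0.8 × 0.65
   = 1.09 + 5.56 + 2.611 + 0.52 = 9.78
Deviation = 6.78 − 9.78 = -3.00 pp.

-3.00 pp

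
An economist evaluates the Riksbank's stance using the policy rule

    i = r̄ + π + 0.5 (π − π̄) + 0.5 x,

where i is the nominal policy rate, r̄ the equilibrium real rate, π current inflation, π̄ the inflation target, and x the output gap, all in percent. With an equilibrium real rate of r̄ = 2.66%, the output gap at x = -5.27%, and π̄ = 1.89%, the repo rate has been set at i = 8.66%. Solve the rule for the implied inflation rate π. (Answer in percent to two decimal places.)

Collecting π: i = r̄ + (1 + 0.5) π − 0.5 π̄ + 0.5 x
1.5 π = 8.66 − 2.66 + 0.5 × 1.89 − 0.5 × (-5.27) = 9.58
π = 9.58 / 1.5 = 6.39

6.39%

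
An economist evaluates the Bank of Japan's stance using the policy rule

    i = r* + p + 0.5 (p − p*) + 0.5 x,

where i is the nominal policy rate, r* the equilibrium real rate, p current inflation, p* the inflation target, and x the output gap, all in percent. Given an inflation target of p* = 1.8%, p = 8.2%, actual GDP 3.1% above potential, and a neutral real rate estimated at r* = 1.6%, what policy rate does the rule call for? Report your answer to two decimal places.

Output 3.1% above potential → x = 3.1.
i = 1.6 + 8.2 + 0.5 × (8.2 − 1.8) + 0.5 × 3.1
   = 1.6 + 8.2 + 3.2 + 1.55 = 14.55

14.55%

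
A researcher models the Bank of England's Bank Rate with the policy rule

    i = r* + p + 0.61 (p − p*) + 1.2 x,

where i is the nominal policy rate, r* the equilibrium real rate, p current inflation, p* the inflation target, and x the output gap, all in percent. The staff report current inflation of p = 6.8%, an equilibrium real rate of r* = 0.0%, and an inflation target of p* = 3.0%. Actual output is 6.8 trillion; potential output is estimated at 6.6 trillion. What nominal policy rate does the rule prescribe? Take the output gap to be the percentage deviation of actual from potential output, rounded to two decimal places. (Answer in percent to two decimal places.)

12.75%

Output gap = 100 × (6.8 − 6.6) / 6.6 = 3.03%.
i = 0.00 + 6.80 + 0.61 × (6.80 − 3.00) + 1.2 × 3.03
   = 0.00 + 6.8 + 2.318 + 3.636 = 12.75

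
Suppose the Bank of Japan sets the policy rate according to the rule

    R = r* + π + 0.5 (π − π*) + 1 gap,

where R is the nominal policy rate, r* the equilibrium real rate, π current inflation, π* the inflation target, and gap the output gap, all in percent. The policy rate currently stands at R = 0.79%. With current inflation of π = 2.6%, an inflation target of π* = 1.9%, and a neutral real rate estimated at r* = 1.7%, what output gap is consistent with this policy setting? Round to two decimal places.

1 gap = 0.79 − 1.7 − 2.6 − 0.5 × (2.6 − 1.9) = -3.86
gap = -3.86 / 1 = -3.86

-3.86%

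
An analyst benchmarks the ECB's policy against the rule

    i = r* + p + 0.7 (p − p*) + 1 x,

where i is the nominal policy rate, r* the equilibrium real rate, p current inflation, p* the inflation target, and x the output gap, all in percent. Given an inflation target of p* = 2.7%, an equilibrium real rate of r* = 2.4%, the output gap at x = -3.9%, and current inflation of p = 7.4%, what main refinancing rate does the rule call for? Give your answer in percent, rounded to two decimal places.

9.19%

i = 2.4 + 7.4 + 0.7 × (7.4 − 2.7) + 1 × (-3.9)
   = 2.4 + 7.4 + 3.29 − 3.9 = 9.19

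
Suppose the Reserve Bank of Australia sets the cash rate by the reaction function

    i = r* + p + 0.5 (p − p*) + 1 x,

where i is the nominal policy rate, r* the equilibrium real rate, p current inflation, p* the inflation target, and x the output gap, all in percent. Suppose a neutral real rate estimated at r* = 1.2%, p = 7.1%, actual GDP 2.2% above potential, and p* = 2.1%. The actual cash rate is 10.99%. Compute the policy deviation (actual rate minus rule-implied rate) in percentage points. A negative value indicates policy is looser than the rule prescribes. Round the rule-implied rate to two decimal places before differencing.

Output 2.2% above potential → x = 2.2.
i = 1.2 + 7.1 + 0.5 × (7.1 − 2.1) + 1 × 2.2
   = 1.2 + 7.1 + 2.5 + 2.2 = 13.00
Deviation = 10.99 − 13.00 = -2.01 pp.

-2.01 pp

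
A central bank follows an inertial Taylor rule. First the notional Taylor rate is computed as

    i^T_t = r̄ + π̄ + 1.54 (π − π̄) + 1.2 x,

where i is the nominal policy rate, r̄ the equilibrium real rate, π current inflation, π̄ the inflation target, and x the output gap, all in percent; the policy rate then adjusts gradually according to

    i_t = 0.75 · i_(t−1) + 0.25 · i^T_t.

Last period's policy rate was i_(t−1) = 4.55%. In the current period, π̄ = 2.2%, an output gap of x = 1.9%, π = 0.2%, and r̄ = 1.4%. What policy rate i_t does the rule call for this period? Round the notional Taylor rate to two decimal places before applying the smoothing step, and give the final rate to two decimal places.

4.11%

i^T_t = 1.4 + 2.2 + 1.54 × (0.2 − 2.2) + 1.2 × 1.9
   = 1.4 + 2.2 − 3.08 + 2.28 = 2.80
i_t = 0.75 × 4.55 + 0.25 × 2.80 = 3.4125 + 0.7 = 4.11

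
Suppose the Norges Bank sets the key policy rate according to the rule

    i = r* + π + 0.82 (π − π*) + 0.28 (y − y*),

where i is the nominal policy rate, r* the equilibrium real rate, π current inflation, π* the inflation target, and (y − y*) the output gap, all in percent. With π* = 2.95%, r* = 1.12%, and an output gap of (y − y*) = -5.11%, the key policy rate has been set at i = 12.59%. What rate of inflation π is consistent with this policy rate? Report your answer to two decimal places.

8.42%

Collecting π: i = r* + (1 + 0.82) π − 0.82 π* + 0.28 (y − y*)
1.82 π = 12.59 − 1.12 + 0.82 × 2.95 − 0.28 × (-5.11) = 15.3198
π = 15.3198 / 1.82 = 8.42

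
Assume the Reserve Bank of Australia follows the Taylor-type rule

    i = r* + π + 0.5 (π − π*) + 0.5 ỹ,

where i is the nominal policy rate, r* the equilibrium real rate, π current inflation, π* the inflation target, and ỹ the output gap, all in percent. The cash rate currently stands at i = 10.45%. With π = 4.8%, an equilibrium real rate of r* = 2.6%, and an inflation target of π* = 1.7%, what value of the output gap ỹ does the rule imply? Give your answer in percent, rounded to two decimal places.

3.00%

0.5 ỹ = 10.45 − 2.6 − 4.8 − 0.5 × (4.8 − 1.7) = 1.5
ỹ = 1.5 / 0.5 = 3.00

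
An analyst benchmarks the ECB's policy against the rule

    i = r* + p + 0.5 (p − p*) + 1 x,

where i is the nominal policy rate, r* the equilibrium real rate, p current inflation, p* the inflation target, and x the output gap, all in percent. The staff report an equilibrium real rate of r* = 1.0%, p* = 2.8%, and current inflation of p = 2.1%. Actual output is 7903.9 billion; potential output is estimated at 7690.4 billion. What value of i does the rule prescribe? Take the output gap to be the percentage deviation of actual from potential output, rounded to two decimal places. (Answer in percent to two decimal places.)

Output gap = 100 × (7903.9 − 7690.4) / 7690.4 = 2.78%.
i = 1.00 + 2.10 + 0.5 × (2.10 − 2.80) + 1 × 2.78
   = 1.00 + 2.1 − 0.35 + 2.78 = 5.53

5.53%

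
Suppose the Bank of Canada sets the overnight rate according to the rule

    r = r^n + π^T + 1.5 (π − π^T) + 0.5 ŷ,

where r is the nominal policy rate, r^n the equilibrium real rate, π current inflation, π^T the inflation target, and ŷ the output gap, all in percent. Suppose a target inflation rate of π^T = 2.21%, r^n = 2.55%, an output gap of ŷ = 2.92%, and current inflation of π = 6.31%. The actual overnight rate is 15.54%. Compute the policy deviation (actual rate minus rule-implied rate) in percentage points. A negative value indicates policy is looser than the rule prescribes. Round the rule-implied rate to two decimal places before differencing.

3.17 pp

r = 2.55 + 2.21 + 1.5 × (6.31 − 2.21) + 0.5 × 2.92
   = 2.55 + 2.21 + 6.15 + 1.46 = 12.37
Deviation = 15.54 − 12.37 = 3.17 pp.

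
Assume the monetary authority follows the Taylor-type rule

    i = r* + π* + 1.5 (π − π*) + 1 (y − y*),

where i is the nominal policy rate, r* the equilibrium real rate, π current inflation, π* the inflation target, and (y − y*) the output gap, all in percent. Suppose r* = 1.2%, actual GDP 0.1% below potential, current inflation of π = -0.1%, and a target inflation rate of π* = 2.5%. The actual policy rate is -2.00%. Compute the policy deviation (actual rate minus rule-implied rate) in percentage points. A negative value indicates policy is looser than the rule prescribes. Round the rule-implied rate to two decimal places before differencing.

Output 0.1% below potential → (y − y*) = -0.1.
i = 1.2 + 2.5 + 1.5 × (-0.1 − 2.5) + 1 × (-0.1)
   = 1.2 + 2.5 − 3.9 − 0.1 = -0.30
Deviation = -2.00 − (-0.30) = -1.70 pp.

-1.70 pp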